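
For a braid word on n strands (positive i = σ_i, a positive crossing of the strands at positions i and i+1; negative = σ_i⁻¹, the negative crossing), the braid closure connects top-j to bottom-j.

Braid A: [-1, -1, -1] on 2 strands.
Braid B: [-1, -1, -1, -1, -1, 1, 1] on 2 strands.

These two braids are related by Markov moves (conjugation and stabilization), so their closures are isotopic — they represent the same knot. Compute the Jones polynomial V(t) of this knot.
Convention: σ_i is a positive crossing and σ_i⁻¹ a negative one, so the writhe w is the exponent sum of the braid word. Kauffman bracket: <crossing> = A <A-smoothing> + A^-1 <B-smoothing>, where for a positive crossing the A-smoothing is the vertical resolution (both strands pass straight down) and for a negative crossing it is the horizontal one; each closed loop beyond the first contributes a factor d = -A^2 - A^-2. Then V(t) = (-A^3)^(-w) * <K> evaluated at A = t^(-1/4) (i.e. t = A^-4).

t^-1 + t^-3 - t^-4

Derivation:
Markov-equivalent braids have isotopic closures, hence identical knot invariants. Strip the Markov moves from each word to reach a common short braid β, then compute V(t) once on β.
Braid A: s1^-1 s1^-1 s1^-1 on 2 strands has no conjugating prefix/suffix or stabilization to strip; take β = s1^-1 s1^-1 s1^-1.
Braid B: s1^-1 s1^-1 s1^-1 s1^-1 s1^-1 s1 s1 on 2 strands reduces by inverse Markov moves (closure unchanged at each step):
  Deconjugate: the word is γ·β·γ⁻¹ with γ = s1^-1 (prefix) and γ⁻¹ = s1 (suffix); strip both.
  Deconjugate: the word is γ·β·γ⁻¹ with γ = s1^-1 (prefix) and γ⁻¹ = s1 (suffix); strip both.
Reduced to β = s1^-1 s1^-1 s1^-1 on 2 strands, 3 crossings.
Both give the same β = s1^-1 s1^-1 s1^-1 on 2 strands, so one state sum suffices:
Braid: s1^-1 s1^-1 s1^-1 on 2 strands, 3 crossings.
Writhe w = (#positive) - (#negative) = 0 - 3 = -3.
Enumerate smoothing states for the bracket polynomial. There are 2^3 = 8 states.
Smooth each crossing (0=||, 1=⌣⌢); contribution A^(Σ sign_k(1-2s_k)) * d^(L-1).
  state 000: A-exp=-3, loops=2, term = A^-3 * d^1
  state 001: A-exp=-1, loops=1, term = A^-1 * d^0
  state 010: A-exp=-1, loops=1, term = A^-1 * d^0
  state 011: A-exp=+1, loops=2, term = A^1 * d^1
  state 100: A-exp=-1, loops=1, term = A^-1 * d^0
  state 101: A-exp=+1, loops=2, term = A^1 * d^1
  state 110: A-exp=+1, loops=2, term = A^1 * d^1
  state 111: A-exp=+3, loops=3, term = A^3 * d^2
Collect the terms by A-exponent (count of states per loop number):
Powers of d = -A^2 - A^-2: d^2 = A^4 + 2 + A^-4.
  A^3 * (d^2) = A^7 + 2*A^3 + A^-1
  A^1 * (3*d) = -3*A^3 - 3*A^-1
  A^-1 * (3) = 3*A^-1
  A^-3 * (d) = -A^-1 - A^-5
Summing the groups: <K> = A^7 - A^3 - A^-5
Normalise by the writhe: (-A^3)^(-w) = (-A^3)^(3) = -A^9, so f(A) = -A^9 * <K> = -A^16 + A^12 + A^4.
Substitute A = t^(-1/4), i.e. A^e → t^(-e/4): V(t) = t^-1 + t^-3 - t^-4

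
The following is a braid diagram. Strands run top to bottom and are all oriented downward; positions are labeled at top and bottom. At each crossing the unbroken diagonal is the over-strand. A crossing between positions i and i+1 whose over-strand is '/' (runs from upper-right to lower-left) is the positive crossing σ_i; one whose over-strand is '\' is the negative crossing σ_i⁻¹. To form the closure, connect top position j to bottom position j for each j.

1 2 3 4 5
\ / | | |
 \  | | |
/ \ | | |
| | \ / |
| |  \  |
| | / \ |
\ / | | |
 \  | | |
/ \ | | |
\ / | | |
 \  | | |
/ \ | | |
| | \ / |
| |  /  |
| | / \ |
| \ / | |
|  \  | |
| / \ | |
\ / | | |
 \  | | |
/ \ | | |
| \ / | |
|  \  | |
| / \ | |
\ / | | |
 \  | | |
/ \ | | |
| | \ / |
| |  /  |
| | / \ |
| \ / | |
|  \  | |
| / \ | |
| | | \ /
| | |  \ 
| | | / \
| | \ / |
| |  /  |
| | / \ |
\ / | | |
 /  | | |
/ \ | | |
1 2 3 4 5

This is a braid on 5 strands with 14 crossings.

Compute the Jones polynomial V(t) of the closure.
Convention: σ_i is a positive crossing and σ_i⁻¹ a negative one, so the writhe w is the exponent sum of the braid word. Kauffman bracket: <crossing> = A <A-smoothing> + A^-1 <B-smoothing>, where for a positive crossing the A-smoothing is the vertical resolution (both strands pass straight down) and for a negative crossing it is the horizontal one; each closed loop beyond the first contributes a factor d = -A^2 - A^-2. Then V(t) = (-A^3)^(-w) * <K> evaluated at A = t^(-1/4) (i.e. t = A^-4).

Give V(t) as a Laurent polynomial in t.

Reading the diagram top to bottom ('/'-over between positions i,i+1 = s_i, '\'-over = s_i^-1): braid word = s1^-1 s3^-1 s1^-1 s1^-1 s3 s2^-1 s1^-1 s2^-1 s1^-1 s3 s2^-1 s4^-1 s3 s1.
The presented braid s1^-1 s3^-1 s1^-1 s1^-1 s3 s2^-1 s1^-1 s2^-1 s1^-1 s3 s2^-1 s4^-1 s3 s1 on 5 strands reduces by inverse Markov moves (closure unchanged at each step):
  Deconjugate: the word is γ·β·γ⁻¹ with γ = s1^-1 s3^-1 (prefix) and γ⁻¹ = s3 s1 (suffix); strip both.
  Destabilize: the word has the form β·s4^-1 where s4^-1 occurs only as the final letter (β ∈ B_4); drop it and the last strand → 4 strands.
Reduced to β = s1^-1 s1^-1 s3 s2^-1 s1^-1 s2^-1 s1^-1 s3 s2^-1 on 4 strands, 9 crossings.
Compute on β:
Braid: s1^-1 s1^-1 s3 s2^-1 s1^-1 s2^-1 s1^-1 s3 s2^-1 on 4 strands, 9 crossings.
Writhe w = (#positive) - (#negative) = 2 - 7 = -5.
State-sum expansion of <K>. There are 2^9 = 512 states.
For each crossing: s=0 is the vertical smoothing, s=1 horizontal. Crossing k contributes A^(sign_k * (1 - 2*s_k)); loop factor d = -A^2 - A^-2.
Tabulate the states by total A-exponent and number of loops L (A-exp: L × count):
  A^9: L=3 ×1
  A^7: L=2 ×4, L=4 ×5
  A^5: L=1 ×4, L=3 ×26, L=5 ×6
  A^3: L=2 ×43, L=4 ×40, L=6 ×1
  A^1: L=1 ×23, L=3 ×92, L=5 ×11
  A^-1: L=2 ×91, L=4 ×34, L=6 ×1
  A^-3: L=1 ×32, L=3 ×48, L=5 ×4
  A^-5: L=2 ×28, L=4 ×8
  A^-7: L=3 ×9
  A^-9: L=4 ×1
Each group contributes A^e * Σ count * d^(L-1):
Powers of d = -A^2 - A^-2: d^2 = A^4 + 2 + A^-4; d^3 = -A^6 - 3*A^2 - 3*A^-2 - A^-6; d^4 = A^8 + 4*A^4 + 6 + 4*A^-4 + A^-8; d^5 = -A^10 - 5*A^6 - 10*A^2 - 10*A^-2 - 5*A^-6 - A^-10.
  A^9 * (d^2) = A^13 + 2*A^9 + A^5
  A^7 * (4*d + 5*d^3) = -5*A^13 - 19*A^9 - 19*A^5 - 5*A
  A^5 * (4 + 26*d^2 + 6*d^4) = 6*A^13 + 50*A^9 + 92*A^5 + 50*A + 6*A^-3
  A^3 * (43*d + 40*d^3 + d^5) = -A^13 - 45*A^9 - 173*A^5 - 173*A - 45*A^-3 - A^-7
  A^1 * (23 + 92*d^2 + 11*d^4) = 11*A^9 + 136*A^5 + 273*A + 136*A^-3 + 11*A^-7
  A^-1 * (91*d + 34*d^3 + d^5) = -A^9 - 39*A^5 - 203*A - 203*A^-3 - 39*A^-7 - A^-11
  A^-3 * (32 + 48*d^2 + 4*d^4) = 4*A^5 + 64*A + 152*A^-3 + 64*A^-7 + 4*A^-11
  A^-5 * (28*d + 8*d^3) = -8*A - 52*A^-3 - 52*A^-7 - 8*A^-11
  A^-7 * (9*d^2) = 9*A^-3 + 18*A^-7 + 9*A^-11
  A^-9 * (d^3) = -A^-3 - 3*A^-7 - 3*A^-11 - A^-15
Summing the groups: <K> = A^13 - 2*A^9 + 2*A^5 - 2*A + 2*A^-3 - 2*A^-7 + A^-11 - A^-15
Normalise by the writhe: (-A^3)^(-w) = (-A^3)^(5) = -A^15, so f(A) = -A^15 * <K> = -A^28 + 2*A^24 - 2*A^20 + 2*A^16 - 2*A^12 + 2*A^8 - A^4 + 1.
Substitute A = t^(-1/4), i.e. A^e → t^(-e/4): V(t) = 1 - t^-1 + 2*t^-2 - 2*t^-3 + 2*t^-4 - 2*t^-5 + 2*t^-6 - t^-7

Answer: 1 - t^-1 + 2*t^-2 - 2*t^-3 + 2*t^-4 - 2*t^-5 + 2*t^-6 - t^-7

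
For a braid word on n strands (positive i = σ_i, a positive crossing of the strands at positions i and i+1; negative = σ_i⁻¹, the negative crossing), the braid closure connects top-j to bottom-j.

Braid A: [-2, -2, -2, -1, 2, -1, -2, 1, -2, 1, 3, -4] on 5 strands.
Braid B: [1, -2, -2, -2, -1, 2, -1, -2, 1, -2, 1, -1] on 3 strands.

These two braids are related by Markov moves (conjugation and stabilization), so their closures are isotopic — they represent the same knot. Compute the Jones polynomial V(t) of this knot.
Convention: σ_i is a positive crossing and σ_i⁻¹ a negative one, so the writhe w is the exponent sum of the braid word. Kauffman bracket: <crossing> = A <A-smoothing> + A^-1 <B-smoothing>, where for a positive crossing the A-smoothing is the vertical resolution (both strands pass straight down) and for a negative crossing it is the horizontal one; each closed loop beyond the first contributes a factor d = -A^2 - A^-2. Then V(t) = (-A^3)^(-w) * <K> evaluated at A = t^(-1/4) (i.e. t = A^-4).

Markov-equivalent braids have isotopic closures, hence identical knot invariants. Strip the Markov moves from each word to reach a common short braid β, then compute V(t) once on β.
Braid A: s2^-1 s2^-1 s2^-1 s1^-1 s2 s1^-1 s2^-1 s1 s2^-1 s1 s3 s4^-1 on 5 strands reduces by inverse Markov moves (closure unchanged at each step):
  Destabilize: the word has the form β·s4^-1 where s4^-1 occurs only as the final letter (β ∈ B_4); drop it and the last strand → 4 strands.
  Destabilize: the word has the form β·s3 where s3 occurs only as the final letter (β ∈ B_3); drop it and the last strand → 3 strands.
Reduced to β = s2^-1 s2^-1 s2^-1 s1^-1 s2 s1^-1 s2^-1 s1 s2^-1 s1 on 3 strands, 10 crossings.
Braid B: s1 s2^-1 s2^-1 s2^-1 s1^-1 s2 s1^-1 s2^-1 s1 s2^-1 s1 s1^-1 on 3 strands reduces by inverse Markov moves (closure unchanged at each step):
  Deconjugate: the word is γ·β·γ⁻¹ with γ = s1 (prefix) and γ⁻¹ = s1^-1 (suffix); strip both.
Reduced to β = s2^-1 s2^-1 s2^-1 s1^-1 s2 s1^-1 s2^-1 s1 s2^-1 s1 on 3 strands, 10 crossings.
Both give the same β = s2^-1 s2^-1 s2^-1 s1^-1 s2 s1^-1 s2^-1 s1 s2^-1 s1 on 3 strands, so one state sum suffices:
Braid: s2^-1 s2^-1 s2^-1 s1^-1 s2 s1^-1 s2^-1 s1 s2^-1 s1 on 3 strands, 10 crossings.
Writhe w = (#positive) - (#negative) = 3 - 7 = -4.
Computing the Kauffman bracket via state sum. There are 2^10 = 1024 states.
Each crossing splits two ways (0=vertical, 1=horizontal). The state's weight is A^(#A-smoothings - #B-smoothings) * d^(loops - 1).
Tabulate the states by total A-exponent and number of loops L (A-exp: L × count):
  A^10: L=6 ×1
  A^8: L=5 ×10
  A^6: L=4 ×41, L=6 ×4
  A^4: L=3 ×88, L=5 ×31, L=7 ×1
  A^2: L=2 ×102, L=4 ×99, L=6 ×9
  A^0: L=1 ×54, L=3 ×162, L=5 ×36
  A^-2: L=2 ×134, L=4 ×74, L=6 ×2
  A^-4: L=1 ×30, L=3 ×82, L=5 ×8
  A^-6: L=2 ×32, L=4 ×13
  A^-8: L=1 ×3, L=3 ×7
  A^-10: L=2 ×1
Each group contributes A^e * Σ count * d^(L-1):
Powers of d = -A^2 - A^-2: d^2 = A^4 + 2 + A^-4; d^3 = -A^6 - 3*A^2 - 3*A^-2 - A^-6; d^4 = A^8 + 4*A^4 + 6 + 4*A^-4 + A^-8; d^5 = -A^10 - 5*A^6 - 10*A^2 - 10*A^-2 - 5*A^-6 - A^-10; d^6 = A^12 + 6*A^8 + 15*A^4 + 20 + 15*A^-4 + 6*A^-8 + A^-12.
  A^10 * (d^5) = -A^20 - 5*A^16 - 10*A^12 - 10*A^8 - 5*A^4 - 1
  A^8 * (10*d^4) = 10*A^16 + 40*A^12 + 60*A^8 + 40*A^4 + 10
  A^6 * (41*d^3 + 4*d^5) = -4*A^16 - 61*A^12 - 163*A^8 - 163*A^4 - 61 - 4*A^-4
  A^4 * (88*d^2 + 31*d^4 + d^6) = A^16 + 37*A^12 + 227*A^8 + 382*A^4 + 227 + 37*A^-4 + A^-8
  A^2 * (102*d + 99*d^3 + 9*d^5) = -9*A^12 - 144*A^8 - 489*A^4 - 489 - 144*A^-4 - 9*A^-8
  A^0 * (54 + 162*d^2 + 36*d^4) = 36*A^8 + 306*A^4 + 594 + 306*A^-4 + 36*A^-8
  A^-2 * (134*d + 74*d^3 + 2*d^5) = -2*A^8 - 84*A^4 - 376 - 376*A^-4 - 84*A^-8 - 2*A^-12
  A^-4 * (30 + 82*d^2 + 8*d^4) = 8*A^4 + 114 + 242*A^-4 + 114*A^-8 + 8*A^-12
  A^-6 * (32*d + 13*d^3) = -13 - 71*A^-4 - 71*A^-8 - 13*A^-12
  A^-8 * (3 + 7*d^2) = 7*A^-4 + 17*A^-8 + 7*A^-12
  A^-10 * (d) = -A^-8 - A^-12
Summing the groups: <K> = -A^20 + 2*A^16 - 3*A^12 + 4*A^8 - 5*A^4 + 5 - 3*A^-4 + 3*A^-8 - A^-12
Normalise by the writhe: (-A^3)^(-w) = (-A^3)^(4) = A^12, so f(A) = A^12 * <K> = -A^32 + 2*A^28 - 3*A^24 + 4*A^20 - 5*A^16 + 5*A^12 - 3*A^8 + 3*A^4 - 1.
Substitute A = t^(-1/4), i.e. A^e → t^(-e/4): V(t) = -1 + 3*t^-1 - 3*t^-2 + 5*t^-3 - 5*t^-4 + 4*t^-5 - 3*t^-6 + 2*t^-7 - t^-8

Answer: -1 + 3*t^-1 - 3*t^-2 + 5*t^-3 - 5*t^-4 + 4*t^-5 - 3*t^-6 + 2*t^-7 - t^-8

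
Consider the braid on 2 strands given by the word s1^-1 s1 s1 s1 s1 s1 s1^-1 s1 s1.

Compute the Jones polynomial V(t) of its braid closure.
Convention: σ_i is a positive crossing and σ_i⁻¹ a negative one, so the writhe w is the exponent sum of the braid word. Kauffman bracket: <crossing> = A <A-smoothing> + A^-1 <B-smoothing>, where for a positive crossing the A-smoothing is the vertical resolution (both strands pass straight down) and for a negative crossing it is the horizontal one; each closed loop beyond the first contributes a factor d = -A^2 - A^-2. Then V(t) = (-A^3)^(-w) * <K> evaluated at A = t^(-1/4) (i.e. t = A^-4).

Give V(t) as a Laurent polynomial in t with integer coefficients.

-t^7 + t^6 - t^5 + t^4 + t^2

Derivation:
First cancel adjacent σ_i σ_i⁻¹ pairs (Reidemeister II — same braid, same closure): s1^-1 s1 s1 s1 s1 s1 s1^-1 s1 s1 → s1 s1 s1 s1 s1.
Braid: s1 s1 s1 s1 s1 on 2 strands, 5 crossings.
Writhe w = (#positive) - (#negative) = 5 - 0 = 5.
Computing the Kauffman bracket via state sum. There are 2^5 = 32 states.
Each crossing splits two ways (0=vertical, 1=horizontal). The state's weight is A^(#A-smoothings - #B-smoothings) * d^(loops - 1).
  state 00000: A-exp=+5, loops=2, term = A^5 * d^1
  state 00001: A-exp=+3, loops=1, term = A^3 * d^0
  state 00010: A-exp=+3, loops=1, term = A^3 * d^0
  state 00011: A-exp=+1, loops=2, term = A^1 * d^1
  state 00100: A-exp=+3, loops=1, term = A^3 * d^0
  state 00101: A-exp=+1, loops=2, term = A^1 * d^1
  state 00110: A-exp=+1, loops=2, term = A^1 * d^1
  state 00111: A-exp=-1, loops=3, term = A^-1 * d^2
  state 01000: A-exp=+3, loops=1, term = A^3 * d^0
  state 01001: A-exp=+1, loops=2, term = A^1 * d^1
  state 01010: A-exp=+1, loops=2, term = A^1 * d^1
  state 01011: A-exp=-1, loops=3, term = A^-1 * d^2
  state 01100: A-exp=+1, loops=2, term = A^1 * d^1
  state 01101: A-exp=-1, loops=3, term = A^-1 * d^2
  state 01110: A-exp=-1, loops=3, term = A^-1 * d^2
  state 01111: A-exp=-3, loops=4, term = A^-3 * d^3
  state 10000: A-exp=+3, loops=1, term = A^3 * d^0
  state 10001: A-exp=+1, loops=2, term = A^1 * d^1
  state 10010: A-exp=+1, loops=2, term = A^1 * d^1
  state 10011: A-exp=-1, loops=3, term = A^-1 * d^2
  state 10100: A-exp=+1, loops=2, term = A^1 * d^1
  state 10101: A-exp=-1, loops=3, term = A^-1 * d^2
  state 10110: A-exp=-1, loops=3, term = A^-1 * d^2
  state 10111: A-exp=-3, loops=4, term = A^-3 * d^3
  state 11000: A-exp=+1, loops=2, term = A^1 * d^1
  state 11001: A-exp=-1, loops=3, term = A^-1 * d^2
  state 11010: A-exp=-1, loops=3, term = A^-1 * d^2
  state 11011: A-exp=-3, loops=4, term = A^-3 * d^3
  state 11100: A-exp=-1, loops=3, term = A^-1 * d^2
  state 11101: A-exp=-3, loops=4, term = A^-3 * d^3
  state 11110: A-exp=-3, loops=4, term = A^-3 * d^3
  state 11111: A-exp=-5, loops=5, term = A^-5 * d^4
Collect the terms by A-exponent (count of states per loop number):
Powers of d = -A^2 - A^-2: d^2 = A^4 + 2 + A^-4; d^3 = -A^6 - 3*A^2 - 3*A^-2 - A^-6; d^4 = A^8 + 4*A^4 + 6 + 4*A^-4 + A^-8.
  A^5 * (d) = -A^7 - A^3
  A^3 * (5) = 5*A^3
  A^1 * (10*d) = -10*A^3 - 10*A^-1
  A^-1 * (10*d^2) = 10*A^3 + 20*A^-1 + 10*A^-5
  A^-3 * (5*d^3) = -5*A^3 - 15*A^-1 - 15*A^-5 - 5*A^-9
  A^-5 * (d^4) = A^3 + 4*A^-1 + 6*A^-5 + 4*A^-9 + A^-13
Summing the groups: <K> = -A^7 - A^-1 + A^-5 - A^-9 + A^-13
Normalise by the writhe: (-A^3)^(-w) = (-A^3)^(-5) = -A^-15, so f(A) = -A^-15 * <K> = A^-8 + A^-16 - A^-20 + A^-24 - A^-28.
Substitute A = t^(-1/4), i.e. A^e → t^(-e/4): V(t) = -t^7 + t^6 - t^5 + t^4 + t^2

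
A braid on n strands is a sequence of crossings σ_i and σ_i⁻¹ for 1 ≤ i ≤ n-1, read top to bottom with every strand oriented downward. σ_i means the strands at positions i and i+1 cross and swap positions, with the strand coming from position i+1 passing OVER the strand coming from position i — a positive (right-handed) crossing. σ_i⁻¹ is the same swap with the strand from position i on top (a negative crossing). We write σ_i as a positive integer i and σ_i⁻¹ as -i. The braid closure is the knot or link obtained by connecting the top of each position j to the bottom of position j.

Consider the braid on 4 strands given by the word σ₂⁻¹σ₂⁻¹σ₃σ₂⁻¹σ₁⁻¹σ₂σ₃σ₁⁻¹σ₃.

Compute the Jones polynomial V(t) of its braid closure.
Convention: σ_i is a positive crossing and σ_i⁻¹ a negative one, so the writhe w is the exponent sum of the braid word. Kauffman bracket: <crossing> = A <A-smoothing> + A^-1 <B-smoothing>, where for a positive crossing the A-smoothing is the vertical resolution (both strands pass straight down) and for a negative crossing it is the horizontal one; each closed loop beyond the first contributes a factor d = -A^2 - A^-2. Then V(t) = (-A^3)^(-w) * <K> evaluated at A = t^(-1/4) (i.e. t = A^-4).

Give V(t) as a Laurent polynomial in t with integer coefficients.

-t^3 + 2*t^2 - 3*t + 5 - 4*t^-1 + 4*t^-2 - 3*t^-3 + 2*t^-4 - t^-5

Derivation:
Braid: s2^-1 s2^-1 s3 s2^-1 s1^-1 s2 s3 s1^-1 s3 on 4 strands, 9 crossings.
Writhe w = (#positive) - (#negative) = 4 - 5 = -1.
Enumerate smoothing states for the bracket polynomial. There are 2^9 = 512 states.
Smooth each crossing (0=||, 1=⌣⌢); contribution A^(Σ sign_k(1-2s_k)) * d^(L-1).
Tabulate the states by total A-exponent and number of loops L (A-exp: L × count):
  A^9: L=5 ×1
  A^7: L=4 ×9
  A^5: L=3 ×32, L=5 ×4
  A^3: L=2 ×55, L=4 ×28, L=6 ×1
  A^1: L=1 ×39, L=3 ×77, L=5 ×10
  A^-1: L=2 ×87, L=4 ×38, L=6 ×1
  A^-3: L=1 ×14, L=3 ×64, L=5 ×6
  A^-5: L=2 ×17, L=4 ×19
  A^-7: L=3 ×7, L=5 ×2
  A^-9: L=4 ×1
Each group contributes A^e * Σ count * d^(L-1):
Powers of d = -A^2 - A^-2: d^2 = A^4 + 2 + A^-4; d^3 = -A^6 - 3*A^2 - 3*A^-2 - A^-6; d^4 = A^8 + 4*A^4 + 6 + 4*A^-4 + A^-8; d^5 = -A^10 - 5*A^6 - 10*A^2 - 10*A^-2 - 5*A^-6 - A^-10.
  A^9 * (d^4) = A^17 + 4*A^13 + 6*A^9 + 4*A^5 + A
  A^7 * (9*d^3) = -9*A^13 - 27*A^9 - 27*A^5 - 9*A
  A^5 * (32*d^2 + 4*d^4) = 4*A^13 + 48*A^9 + 88*A^5 + 48*A + 4*A^-3
  A^3 * (55*d + 28*d^3 + d^5) = -A^13 - 33*A^9 - 149*A^5 - 149*A - 33*A^-3 - A^-7
  A^1 * (39 + 77*d^2 + 10*d^4) = 10*A^9 + 117*A^5 + 253*A + 117*A^-3 + 10*A^-7
  A^-1 * (87*d + 38*d^3 + d^5) = -A^9 - 43*A^5 - 211*A - 211*A^-3 - 43*A^-7 - A^-11
  A^-3 * (14 + 64*d^2 + 6*d^4) = 6*A^5 + 88*A + 178*A^-3 + 88*A^-7 + 6*A^-11
  A^-5 * (17*d + 19*d^3) = -19*A - 74*A^-3 - 74*A^-7 - 19*A^-11
  A^-7 * (7*d^2 + 2*d^4) = 2*A + 15*A^-3 + 26*A^-7 + 15*A^-11 + 2*A^-15
  A^-9 * (d^3) = -A^-3 - 3*A^-7 - 3*A^-11 - A^-15
Summing the groups: <K> = A^17 - 2*A^13 + 3*A^9 - 4*A^5 + 4*A - 5*A^-3 + 3*A^-7 - 2*A^-11 + A^-15
Normalise by the writhe: (-A^3)^(-w) = (-A^3)^(1) = -A^3, so f(A) = -A^3 * <K> = -A^20 + 2*A^16 - 3*A^12 + 4*A^8 - 4*A^4 + 5 - 3*A^-4 + 2*A^-8 - A^-12.
Substitute A = t^(-1/4), i.e. A^e → t^(-e/4): V(t) = -t^3 + 2*t^2 - 3*t + 5 - 4*t^-1 + 4*t^-2 - 3*t^-3 + 2*t^-4 - t^-5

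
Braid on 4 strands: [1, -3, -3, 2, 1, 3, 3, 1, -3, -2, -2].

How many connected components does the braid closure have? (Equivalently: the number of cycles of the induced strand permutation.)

Track the strand permutation on 4 strands, starting from identity.
  step 1: s1 swaps positions 1,2 -> [2 1 3 4]
  step 2: s3^-1 swaps positions 3,4 -> [2 1 4 3]
  step 3: s3^-1 swaps positions 3,4 -> [2 1 3 4]
  step 4: s2 swaps positions 2,3 -> [2 3 1 4]
  step 5: s1 swaps positions 1,2 -> [3 2 1 4]
  step 6: s3 swaps positions 3,4 -> [3 2 4 1]
  step 7: s3 swaps positions 3,4 -> [3 2 1 4]
  step 8: s1 swaps positions 1,2 -> [2 3 1 4]
  step 9: s3^-1 swaps positions 3,4 -> [2 3 4 1]
  step 10: s2^-1 swaps positions 2,3 -> [2 4 3 1]
  step 11: s2^-1 swaps positions 2,3 -> [2 3 4 1]
Final permutation (position -> original strand): [2 3 4 1]
Closure components = cycle count of this permutation = 1.

Answer: 1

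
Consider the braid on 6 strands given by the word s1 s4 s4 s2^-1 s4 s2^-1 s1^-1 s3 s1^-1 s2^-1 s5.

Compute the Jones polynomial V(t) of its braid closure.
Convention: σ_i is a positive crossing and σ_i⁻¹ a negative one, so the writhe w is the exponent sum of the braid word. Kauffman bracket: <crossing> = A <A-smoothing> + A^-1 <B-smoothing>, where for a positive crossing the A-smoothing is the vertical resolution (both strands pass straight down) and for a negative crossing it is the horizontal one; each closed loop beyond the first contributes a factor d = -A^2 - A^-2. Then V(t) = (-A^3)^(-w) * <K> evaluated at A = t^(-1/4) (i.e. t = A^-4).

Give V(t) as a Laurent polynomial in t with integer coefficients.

The presented braid s1 s4 s4 s2^-1 s4 s2^-1 s1^-1 s3 s1^-1 s2^-1 s5 on 6 strands reduces by inverse Markov moves (closure unchanged at each step):
  Destabilize: the word has the form β·s5 where s5 occurs only as the final letter (β ∈ B_5); drop it and the last strand → 5 strands.
Reduced to β = s1 s4 s4 s2^-1 s4 s2^-1 s1^-1 s3 s1^-1 s2^-1 on 5 strands, 10 crossings.
Compute on β:
Braid: s1 s4 s4 s2^-1 s4 s2^-1 s1^-1 s3 s1^-1 s2^-1 on 5 strands, 10 crossings.
Writhe w = (#positive) - (#negative) = 5 - 5 = 0.
Computing the Kauffman bracket via state sum. There are 2^10 = 1024 states.
For each crossing: s=0 is the vertical smoothing, s=1 horizontal. Crossing k contributes A^(sign_k * (1 - 2*s_k)); loop factor d = -A^2 - A^-2.
Tabulate the states by total A-exponent and number of loops L (A-exp: L × count):
  A^10: L=6 ×1
  A^8: L=5 ×10
  A^6: L=4 ×40, L=6 ×5
  A^4: L=3 ×80, L=5 ×39, L=7 ×1
  A^2: L=2 ×79, L=4 ×117, L=6 ×14
  A^0: L=1 ×30, L=3 ×158, L=5 ×62, L=7 ×2
  A^-2: L=2 ×84, L=4 ×111, L=6 ×15
  A^-4: L=1 ×9, L=3 ×74, L=5 ×36, L=7 ×1
  A^-6: L=2 ×12, L=4 ×29, L=6 ×4
  A^-8: L=3 ×6, L=5 ×4
  A^-10: L=4 ×1
Each group contributes A^e * Σ count * d^(L-1):
Powers of d = -A^2 - A^-2: d^2 = A^4 + 2 + A^-4; d^3 = -A^6 - 3*A^2 - 3*A^-2 - A^-6; d^4 = A^8 + 4*A^4 + 6 + 4*A^-4 + A^-8; d^5 = -A^10 - 5*A^6 - 10*A^2 - 10*A^-2 - 5*A^-6 - A^-10; d^6 = A^12 + 6*A^8 + 15*A^4 + 20 + 15*A^-4 + 6*A^-8 + A^-12.
  A^10 * (d^5) = -A^20 - 5*A^16 - 10*A^12 - 10*A^8 - 5*A^4 - 1
  A^8 * (10*d^4) = 10*A^16 + 40*A^12 + 60*A^8 + 40*A^4 + 10
  A^6 * (40*d^3 + 5*d^5) = -5*A^16 - 65*A^12 - 170*A^8 - 170*A^4 - 65 - 5*A^-4
  A^4 * (80*d^2 + 39*d^4 + d^6) = A^16 + 45*A^12 + 251*A^8 + 414*A^4 + 251 + 45*A^-4 + A^-8
  A^2 * (79*d + 117*d^3 + 14*d^5) = -14*A^12 - 187*A^8 - 570*A^4 - 570 - 187*A^-4 - 14*A^-8
  A^0 * (30 + 158*d^2 + 62*d^4 + 2*d^6) = 2*A^12 + 74*A^8 + 436*A^4 + 758 + 436*A^-4 + 74*A^-8 + 2*A^-12
  A^-2 * (84*d + 111*d^3 + 15*d^5) = -15*A^8 - 186*A^4 - 567 - 567*A^-4 - 186*A^-8 - 15*A^-12
  A^-4 * (9 + 74*d^2 + 36*d^4 + d^6) = A^8 + 42*A^4 + 233 + 393*A^-4 + 233*A^-8 + 42*A^-12 + A^-16
  A^-6 * (12*d + 29*d^3 + 4*d^5) = -4*A^4 - 49 - 139*A^-4 - 139*A^-8 - 49*A^-12 - 4*A^-16
  A^-8 * (6*d^2 + 4*d^4) = 4 + 22*A^-4 + 36*A^-8 + 22*A^-12 + 4*A^-16
  A^-10 * (d^3) = -A^-4 - 3*A^-8 - 3*A^-12 - A^-16
Summing the groups: <K> = -A^20 + A^16 - 2*A^12 + 4*A^8 - 3*A^4 + 4 - 3*A^-4 + 2*A^-8 - A^-12
Normalise by the writhe: (-A^3)^(-w) = (-A^3)^(0) = 1, so f(A) = 1 * <K> = -A^20 + A^16 - 2*A^12 + 4*A^8 - 3*A^4 + 4 - 3*A^-4 + 2*A^-8 - A^-12.
Substitute A = t^(-1/4), i.e. A^e → t^(-e/4): V(t) = -t^3 + 2*t^2 - 3*t + 4 - 3*t^-1 + 4*t^-2 - 2*t^-3 + t^-4 - t^-5

Answer: -t^3 + 2*t^2 - 3*t + 4 - 3*t^-1 + 4*t^-2 - 2*t^-3 + t^-4 - t^-5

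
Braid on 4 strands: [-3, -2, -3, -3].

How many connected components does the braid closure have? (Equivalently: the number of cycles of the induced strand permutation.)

Track the strand permutation on 4 strands, starting from identity.
  step 1: s3^-1 swaps positions 3,4 -> [1 2 4 3]
  step 2: s2^-1 swaps positions 2,3 -> [1 4 2 3]
  step 3: s3^-1 swaps positions 3,4 -> [1 4 3 2]
  step 4: s3^-1 swaps positions 3,4 -> [1 4 2 3]
Final permutation (position -> original strand): [1 4 2 3]
Closure components = cycle count of this permutation = 2.

Answer: 2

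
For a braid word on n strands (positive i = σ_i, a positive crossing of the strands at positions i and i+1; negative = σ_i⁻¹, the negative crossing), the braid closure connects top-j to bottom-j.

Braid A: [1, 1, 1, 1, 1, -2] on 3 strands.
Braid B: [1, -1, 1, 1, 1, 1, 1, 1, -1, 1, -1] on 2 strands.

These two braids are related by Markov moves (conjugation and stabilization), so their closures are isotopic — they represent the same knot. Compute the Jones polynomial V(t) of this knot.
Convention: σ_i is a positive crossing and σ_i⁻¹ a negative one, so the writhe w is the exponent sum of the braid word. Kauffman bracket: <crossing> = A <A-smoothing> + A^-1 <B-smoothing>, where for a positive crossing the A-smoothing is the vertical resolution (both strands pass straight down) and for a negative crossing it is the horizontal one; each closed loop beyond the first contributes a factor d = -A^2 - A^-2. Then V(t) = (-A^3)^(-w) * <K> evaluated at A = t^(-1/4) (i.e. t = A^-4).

-t^7 + t^6 - t^5 + t^4 + t^2

Derivation:
Markov-equivalent braids have isotopic closures, hence identical knot invariants. Strip the Markov moves from each word to reach a common short braid β, then compute V(t) once on β.
Braid A: s1 s1 s1 s1 s1 s2^-1 on 3 strands reduces by inverse Markov moves (closure unchanged at each step):
  Destabilize: the word has the form β·s2^-1 where s2^-1 occurs only as the final letter (β ∈ B_2); drop it and the last strand → 2 strands.
Reduced to β = s1 s1 s1 s1 s1 on 2 strands, 5 crossings.
Braid B: s1 s1^-1 s1 s1 s1 s1 s1 s1 s1^-1 s1 s1^-1 on 2 strands reduces by inverse Markov moves (closure unchanged at each step):
  Deconjugate: the word is γ·β·γ⁻¹ with γ = s1 (prefix) and γ⁻¹ = s1^-1 (suffix); strip both.
  Deconjugate: the word is γ·β·γ⁻¹ with γ = s1^-1 s1 (prefix) and γ⁻¹ = s1^-1 s1 (suffix); strip both.
Reduced to β = s1 s1 s1 s1 s1 on 2 strands, 5 crossings.
Both give the same β = s1 s1 s1 s1 s1 on 2 strands, so one state sum suffices:
Braid: s1 s1 s1 s1 s1 on 2 strands, 5 crossings.
Writhe w = (#positive) - (#negative) = 5 - 0 = 5.
Enumerate smoothing states for the bracket polynomial. There are 2^5 = 32 states.
Each crossing splits two ways (0=vertical, 1=horizontal). The state's weight is A^(#A-smoothings - #B-smoothings) * d^(loops - 1).
  state 00000: A-exp=+5, loops=2, term = A^5 * d^1
  state 00001: A-exp=+3, loops=1, term = A^3 * d^0
  state 00010: A-exp=+3, loops=1, term = A^3 * d^0
  state 00011: A-exp=+1, loops=2, term = A^1 * d^1
  state 00100: A-exp=+3, loops=1, term = A^3 * d^0
  state 00101: A-exp=+1, loops=2, term = A^1 * d^1
  state 00110: A-exp=+1, loops=2, term = A^1 * d^1
  state 00111: A-exp=-1, loops=3, term = A^-1 * d^2
  state 01000: A-exp=+3, loops=1, term = A^3 * d^0
  state 01001: A-exp=+1, loops=2, term = A^1 * d^1
  state 01010: A-exp=+1, loops=2, term = A^1 * d^1
  state 01011: A-exp=-1, loops=3, term = A^-1 * d^2
  state 01100: A-exp=+1, loops=2, term = A^1 * d^1
  state 01101: A-exp=-1, loops=3, term = A^-1 * d^2
  state 01110: A-exp=-1, loops=3, term = A^-1 * d^2
  state 01111: A-exp=-3, loops=4, term = A^-3 * d^3
  state 10000: A-exp=+3, loops=1, term = A^3 * d^0
  state 10001: A-exp=+1, loops=2, term = A^1 * d^1
  state 10010: A-exp=+1, loops=2, term = A^1 * d^1
  state 10011: A-exp=-1, loops=3, term = A^-1 * d^2
  state 10100: A-exp=+1, loops=2, term = A^1 * d^1
  state 10101: A-exp=-1, loops=3, term = A^-1 * d^2
  state 10110: A-exp=-1, loops=3, term = A^-1 * d^2
  state 10111: A-exp=-3, loops=4, term = A^-3 * d^3
  state 11000: A-exp=+1, loops=2, term = A^1 * d^1
  state 11001: A-exp=-1, loops=3, term = A^-1 * d^2
  state 11010: A-exp=-1, loops=3, term = A^-1 * d^2
  state 11011: A-exp=-3, loops=4, term = A^-3 * d^3
  state 11100: A-exp=-1, loops=3, term = A^-1 * d^2
  state 11101: A-exp=-3, loops=4, term = A^-3 * d^3
  state 11110: A-exp=-3, loops=4, term = A^-3 * d^3
  state 11111: A-exp=-5, loops=5, term = A^-5 * d^4
Collect the terms by A-exponent (count of states per loop number):
Powers of d = -A^2 - A^-2: d^2 = A^4 + 2 + A^-4; d^3 = -A^6 - 3*A^2 - 3*A^-2 - A^-6; d^4 = A^8 + 4*A^4 + 6 + 4*A^-4 + A^-8.
  A^5 * (d) = -A^7 - A^3
  A^3 * (5) = 5*A^3
  A^1 * (10*d) = -10*A^3 - 10*A^-1
  A^-1 * (10*d^2) = 10*A^3 + 20*A^-1 + 10*A^-5
  A^-3 * (5*d^3) = -5*A^3 - 15*A^-1 - 15*A^-5 - 5*A^-9
  A^-5 * (d^4) = A^3 + 4*A^-1 + 6*A^-5 + 4*A^-9 + A^-13
Summing the groups: <K> = -A^7 - A^-1 + A^-5 - A^-9 + A^-13
Normalise by the writhe: (-A^3)^(-w) = (-A^3)^(-5) = -A^-15, so f(A) = -A^-15 * <K> = A^-8 + A^-16 - A^-20 + A^-24 - A^-28.
Substitute A = t^(-1/4), i.e. A^e → t^(-e/4): V(t) = -t^7 + t^6 - t^5 + t^4 + t^2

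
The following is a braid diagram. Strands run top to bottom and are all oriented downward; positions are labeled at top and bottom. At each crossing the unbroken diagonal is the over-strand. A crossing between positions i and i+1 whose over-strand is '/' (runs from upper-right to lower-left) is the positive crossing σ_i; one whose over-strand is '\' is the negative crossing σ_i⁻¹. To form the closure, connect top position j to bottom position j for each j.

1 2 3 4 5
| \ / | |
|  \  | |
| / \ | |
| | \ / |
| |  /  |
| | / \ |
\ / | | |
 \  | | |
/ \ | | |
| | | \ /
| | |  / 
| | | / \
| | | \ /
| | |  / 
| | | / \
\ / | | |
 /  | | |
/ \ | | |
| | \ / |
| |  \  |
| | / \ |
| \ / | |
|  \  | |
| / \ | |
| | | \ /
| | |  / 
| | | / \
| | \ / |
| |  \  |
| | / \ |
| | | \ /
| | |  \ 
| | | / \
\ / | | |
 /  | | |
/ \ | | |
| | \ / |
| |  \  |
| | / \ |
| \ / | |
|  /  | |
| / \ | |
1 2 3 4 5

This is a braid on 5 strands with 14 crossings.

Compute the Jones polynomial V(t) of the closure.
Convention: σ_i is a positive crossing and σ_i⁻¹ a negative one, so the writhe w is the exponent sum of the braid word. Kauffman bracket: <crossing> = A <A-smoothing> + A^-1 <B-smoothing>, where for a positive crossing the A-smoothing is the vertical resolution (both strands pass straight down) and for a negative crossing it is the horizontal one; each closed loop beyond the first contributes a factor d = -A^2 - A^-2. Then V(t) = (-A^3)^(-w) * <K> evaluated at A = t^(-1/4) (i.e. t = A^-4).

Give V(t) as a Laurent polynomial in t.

Reading the diagram top to bottom ('/'-over between positions i,i+1 = s_i, '\'-over = s_i^-1): braid word = s2^-1 s3 s1^-1 s4 s4 s1 s3^-1 s2^-1 s4 s3^-1 s4^-1 s1 s3^-1 s2.
The presented braid s2^-1 s3 s1^-1 s4 s4 s1 s3^-1 s2^-1 s4 s3^-1 s4^-1 s1 s3^-1 s2 on 5 strands reduces by inverse Markov moves (closure unchanged at each step):
  Deconjugate: the word is γ·β·γ⁻¹ with γ = s2^-1 s3 (prefix) and γ⁻¹ = s3^-1 s2 (suffix); strip both.
  Deconjugate: the word is γ·β·γ⁻¹ with γ = s1^-1 s4 (prefix) and γ⁻¹ = s4^-1 s1 (suffix); strip both.
Reduced to β = s4 s1 s3^-1 s2^-1 s4 s3^-1 on 5 strands, 6 crossings.
Compute on β:
Braid: s4 s1 s3^-1 s2^-1 s4 s3^-1 on 5 strands, 6 crossings.
Writhe w = (#positive) - (#negative) = 3 - 3 = 0.
Enumerate smoothing states for the bracket polynomial. There are 2^6 = 64 states.
Each crossing splits two ways (0=vertical, 1=horizontal). The state's weight is A^(#A-smoothings - #B-smoothings) * d^(loops - 1).
Tabulate the states by total A-exponent and number of loops L (A-exp: L × count):
  A^6: L=4 ×1
  A^4: L=3 ×5, L=5 ×1
  A^2: L=2 ×9, L=4 ×6
  A^0: L=1 ×5, L=3 ×14, L=5 ×1
  A^-2: L=2 ×9, L=4 ×6
  A^-4: L=3 ×5, L=5 ×1
  A^-6: L=4 ×1
Each group contributes A^e * Σ count * d^(L-1):
Powers of d = -A^2 - A^-2: d^2 = A^4 + 2 + A^-4; d^3 = -A^6 - 3*A^2 - 3*A^-2 - A^-6; d^4 = A^8 + 4*A^4 + 6 + 4*A^-4 + A^-8.
  A^6 * (d^3) = -A^12 - 3*A^8 - 3*A^4 - 1
  A^4 * (5*d^2 + d^4) = A^12 + 9*A^8 + 16*A^4 + 9 + A^-4
  A^2 * (9*d + 6*d^3) = -6*A^8 - 27*A^4 - 27 - 6*A^-4
  A^0 * (5 + 14*d^2 + d^4) = A^8 + 18*A^4 + 39 + 18*A^-4 + A^-8
  A^-2 * (9*d + 6*d^3) = -6*A^4 - 27 - 27*A^-4 - 6*A^-8
  A^-4 * (5*d^2 + d^4) = A^4 + 9 + 16*A^-4 + 9*A^-8 + A^-12
  A^-6 * (d^3) = -1 - 3*A^-4 - 3*A^-8 - A^-12
Summing the groups: <K> = A^8 - A^4 + 1 - A^-4 + A^-8
Normalise by the writhe: (-A^3)^(-w) = (-A^3)^(0) = 1, so f(A) = 1 * <K> = A^8 - A^4 + 1 - A^-4 + A^-8.
Substitute A = t^(-1/4), i.e. A^e → t^(-e/4): V(t) = t^2 - t + 1 - t^-1 + t^-2

Answer: t^2 - t + 1 - t^-1 + t^-2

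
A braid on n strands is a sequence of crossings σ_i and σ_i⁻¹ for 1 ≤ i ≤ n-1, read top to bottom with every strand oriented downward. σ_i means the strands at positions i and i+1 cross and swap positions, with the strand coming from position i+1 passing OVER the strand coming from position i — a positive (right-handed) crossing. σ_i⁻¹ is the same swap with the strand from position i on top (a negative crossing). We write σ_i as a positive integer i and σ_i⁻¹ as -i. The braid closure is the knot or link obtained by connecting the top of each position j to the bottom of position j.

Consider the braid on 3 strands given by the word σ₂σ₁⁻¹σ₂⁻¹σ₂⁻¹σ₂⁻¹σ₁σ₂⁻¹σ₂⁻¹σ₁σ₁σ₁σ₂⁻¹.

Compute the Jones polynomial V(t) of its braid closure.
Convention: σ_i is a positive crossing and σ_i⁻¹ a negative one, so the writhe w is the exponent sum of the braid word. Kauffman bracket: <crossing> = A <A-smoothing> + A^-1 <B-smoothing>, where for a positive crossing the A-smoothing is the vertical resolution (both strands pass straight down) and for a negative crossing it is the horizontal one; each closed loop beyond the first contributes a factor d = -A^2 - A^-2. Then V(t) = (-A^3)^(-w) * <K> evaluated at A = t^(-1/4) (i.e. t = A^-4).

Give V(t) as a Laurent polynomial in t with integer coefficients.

The presented braid s2 s1^-1 s2^-1 s2^-1 s2^-1 s1 s2^-1 s2^-1 s1 s1 s1 s2^-1 on 3 strands reduces by inverse Markov moves (closure unchanged at each step):
  Deconjugate: the word is γ·β·γ⁻¹ with γ = s2 s1^-1 (prefix) and γ⁻¹ = s1 s2^-1 (suffix); strip both.
Reduced to β = s2^-1 s2^-1 s2^-1 s1 s2^-1 s2^-1 s1 s1 on 3 strands, 8 crossings.
Compute on β:
Braid: s2^-1 s2^-1 s2^-1 s1 s2^-1 s2^-1 s1 s1 on 3 strands, 8 crossings.
Writhe w = (#positive) - (#negative) = 3 - 5 = -2.
State-sum expansion of <K>. There are 2^8 = 256 states.
For each crossing: s=0 is the vertical smoothing, s=1 horizontal. Crossing k contributes A^(sign_k * (1 - 2*s_k)); loop factor d = -A^2 - A^-2.
Tabulate the states by total A-exponent and number of loops L (A-exp: L × count):
  A^8: L=6 ×1
  A^6: L=5 ×8
  A^4: L=4 ×27, L=6 ×1
  A^2: L=3 ×50, L=5 ×6
  A^0: L=2 ×53, L=4 ×17
  A^-2: L=1 ×27, L=3 ×28, L=5 ×1
  A^-4: L=2 ×24, L=4 ×4
  A^-6: L=3 ×8
  A^-8: L=4 ×1
Each group contributes A^e * Σ count * d^(L-1):
Powers of d = -A^2 - A^-2: d^2 = A^4 + 2 + A^-4; d^3 = -A^6 - 3*A^2 - 3*A^-2 - A^-6; d^4 = A^8 + 4*A^4 + 6 + 4*A^-4 + A^-8; d^5 = -A^10 - 5*A^6 - 10*A^2 - 10*A^-2 - 5*A^-6 - A^-10.
  A^8 * (d^5) = -A^18 - 5*A^14 - 10*A^10 - 10*A^6 - 5*A^2 - A^-2
  A^6 * (8*d^4) = 8*A^14 + 32*A^10 + 48*A^6 + 32*A^2 + 8*A^-2
  A^4 * (27*d^3 + d^5) = -A^14 - 32*A^10 - 91*A^6 - 91*A^2 - 32*A^-2 - A^-6
  A^2 * (50*d^2 + 6*d^4) = 6*A^10 + 74*A^6 + 136*A^2 + 74*A^-2 + 6*A^-6
  A^0 * (53*d + 17*d^3) = -17*A^6 - 104*A^2 - 104*A^-2 - 17*A^-6
  A^-2 * (27 + 28*d^2 + d^4) = A^6 + 32*A^2 + 89*A^-2 + 32*A^-6 + A^-10
  A^-4 * (24*d + 4*d^3) = -4*A^2 - 36*A^-2 - 36*A^-6 - 4*A^-10
  A^-6 * (8*d^2) = 8*A^-2 + 16*A^-6 + 8*A^-10
  A^-8 * (d^3) = -A^-2 - 3*A^-6 - 3*A^-10 - A^-14
Summing the groups: <K> = -A^18 + 2*A^14 - 4*A^10 + 5*A^6 - 4*A^2 + 5*A^-2 - 3*A^-6 + 2*A^-10 - A^-14
Normalise by the writhe: (-A^3)^(-w) = (-A^3)^(2) = A^6, so f(A) = A^6 * <K> = -A^24 + 2*A^20 - 4*A^16 + 5*A^12 - 4*A^8 + 5*A^4 - 3 + 2*A^-4 - A^-8.
Substitute A = t^(-1/4), i.e. A^e → t^(-e/4): V(t) = -t^2 + 2*t - 3 + 5*t^-1 - 4*t^-2 + 5*t^-3 - 4*t^-4 + 2*t^-5 - t^-6

Answer: -t^2 + 2*t - 3 + 5*t^-1 - 4*t^-2 + 5*t^-3 - 4*t^-4 + 2*t^-5 - t^-6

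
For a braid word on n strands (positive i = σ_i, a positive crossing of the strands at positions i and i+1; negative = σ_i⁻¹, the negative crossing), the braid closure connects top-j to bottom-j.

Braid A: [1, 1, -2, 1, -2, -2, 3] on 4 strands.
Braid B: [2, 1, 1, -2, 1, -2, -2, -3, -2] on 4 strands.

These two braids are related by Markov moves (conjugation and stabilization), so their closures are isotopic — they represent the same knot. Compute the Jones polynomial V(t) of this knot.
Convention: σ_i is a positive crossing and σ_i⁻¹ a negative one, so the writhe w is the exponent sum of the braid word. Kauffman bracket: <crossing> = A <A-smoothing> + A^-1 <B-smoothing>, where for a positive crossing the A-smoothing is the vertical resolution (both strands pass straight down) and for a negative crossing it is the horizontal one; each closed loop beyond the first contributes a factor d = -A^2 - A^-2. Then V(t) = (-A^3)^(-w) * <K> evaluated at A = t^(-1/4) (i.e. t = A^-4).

-t^3 + 2*t^2 - 2*t + 3 - 2*t^-1 + 2*t^-2 - t^-3

Derivation:
Markov-equivalent braids have isotopic closures, hence identical knot invariants. Strip the Markov moves from each word to reach a common short braid β, then compute V(t) once on β.
Braid A: s1 s1 s2^-1 s1 s2^-1 s2^-1 s3 on 4 strands reduces by inverse Markov moves (closure unchanged at each step):
  Destabilize: the word has the form β·s3 where s3 occurs only as the final letter (β ∈ B_3); drop it and the last strand → 3 strands.
Reduced to β = s1 s1 s2^-1 s1 s2^-1 s2^-1 on 3 strands, 6 crossings.
Braid B: s2 s1 s1 s2^-1 s1 s2^-1 s2^-1 s3^-1 s2^-1 on 4 strands reduces by inverse Markov moves (closure unchanged at each step):
  Deconjugate: the word is γ·β·γ⁻¹ with γ = s2 (prefix) and γ⁻¹ = s2^-1 (suffix); strip both.
  Destabilize: the word has the form β·s3^-1 where s3^-1 occurs only as the final letter (β ∈ B_3); drop it and the last strand → 3 strands.
Reduced to β = s1 s1 s2^-1 s1 s2^-1 s2^-1 on 3 strands, 6 crossings.
Both give the same β = s1 s1 s2^-1 s1 s2^-1 s2^-1 on 3 strands, so one state sum suffices:
Braid: s1 s1 s2^-1 s1 s2^-1 s2^-1 on 3 strands, 6 crossings.
Writhe w = (#positive) - (#negative) = 3 - 3 = 0.
Enumerate smoothing states for the bracket polynomial. There are 2^6 = 64 states.
For each crossing: s=0 is the vertical smoothing, s=1 horizontal. Crossing k contributes A^(sign_k * (1 - 2*s_k)); loop factor d = -A^2 - A^-2.
Tabulate the states by total A-exponent and number of loops L (A-exp: L × count):
  A^6: L=4 ×1
  A^4: L=3 ×6
  A^2: L=2 ×14, L=4 ×1
  A^0: L=1 ×13, L=3 ×7
  A^-2: L=2 ×14, L=4 ×1
  A^-4: L=3 ×6
  A^-6: L=4 ×1
Each group contributes A^e * Σ count * d^(L-1):
Powers of d = -A^2 - A^-2: d^2 = A^4 + 2 + A^-4; d^3 = -A^6 - 3*A^2 - 3*A^-2 - A^-6.
  A^6 * (d^3) = -A^12 - 3*A^8 - 3*A^4 - 1
  A^4 * (6*d^2) = 6*A^8 + 12*A^4 + 6
  A^2 * (14*d + d^3) = -A^8 - 17*A^4 - 17 - A^-4
  A^0 * (13 + 7*d^2) = 7*A^4 + 27 + 7*A^-4
  A^-2 * (14*d + d^3) = -A^4 - 17 - 17*A^-4 - A^-8
  A^-4 * (6*d^2) = 6 + 12*A^-4 + 6*A^-8
  A^-6 * (d^3) = -1 - 3*A^-4 - 3*A^-8 - A^-12
Summing the groups: <K> = -A^12 + 2*A^8 - 2*A^4 + 3 - 2*A^-4 + 2*A^-8 - A^-12
Normalise by the writhe: (-A^3)^(-w) = (-A^3)^(0) = 1, so f(A) = 1 * <K> = -A^12 + 2*A^8 - 2*A^4 + 3 - 2*A^-4 + 2*A^-8 - A^-12.
Substitute A = t^(-1/4), i.e. A^e → t^(-e/4): V(t) = -t^3 + 2*t^2 - 2*t + 3 - 2*t^-1 + 2*t^-2 - t^-3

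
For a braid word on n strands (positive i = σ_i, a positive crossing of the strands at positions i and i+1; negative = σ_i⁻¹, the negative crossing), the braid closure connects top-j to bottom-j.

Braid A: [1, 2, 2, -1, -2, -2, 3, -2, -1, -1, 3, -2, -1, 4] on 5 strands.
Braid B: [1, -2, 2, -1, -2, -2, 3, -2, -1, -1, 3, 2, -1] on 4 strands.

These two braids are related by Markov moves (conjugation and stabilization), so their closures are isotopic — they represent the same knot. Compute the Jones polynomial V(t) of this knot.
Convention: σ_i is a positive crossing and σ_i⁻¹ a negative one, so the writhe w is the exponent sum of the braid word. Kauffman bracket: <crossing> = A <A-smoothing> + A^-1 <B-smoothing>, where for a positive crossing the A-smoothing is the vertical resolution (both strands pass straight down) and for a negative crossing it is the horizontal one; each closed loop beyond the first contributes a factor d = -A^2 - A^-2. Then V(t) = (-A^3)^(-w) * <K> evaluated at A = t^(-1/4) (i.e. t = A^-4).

t - 2 + 4*t^-1 - 5*t^-2 + 6*t^-3 - 5*t^-4 + 4*t^-5 - 3*t^-6 + t^-7

Derivation:
Markov-equivalent braids have isotopic closures, hence identical knot invariants. Strip the Markov moves from each word to reach a common short braid β, then compute V(t) once on β.
Braid A: s1 s2 s2 s1^-1 s2^-1 s2^-1 s3 s2^-1 s1^-1 s1^-1 s3 s2^-1 s1^-1 s4 on 5 strands reduces by inverse Markov moves (closure unchanged at each step):
  Destabilize: the word has the form β·s4 where s4 occurs only as the final letter (β ∈ B_4); drop it and the last strand → 4 strands.
  Deconjugate: the word is γ·β·γ⁻¹ with γ = s1 s2 (prefix) and γ⁻¹ = s2^-1 s1^-1 (suffix); strip both.
Reduced to β = s2 s1^-1 s2^-1 s2^-1 s3 s2^-1 s1^-1 s1^-1 s3 on 4 strands, 9 crossings.
Braid B: s1 s2^-1 s2 s1^-1 s2^-1 s2^-1 s3 s2^-1 s1^-1 s1^-1 s3 s2 s1^-1 on 4 strands reduces by inverse Markov moves (closure unchanged at each step):
  Deconjugate: the word is γ·β·γ⁻¹ with γ = s1 s2^-1 (prefix) and γ⁻¹ = s2 s1^-1 (suffix); strip both.
Reduced to β = s2 s1^-1 s2^-1 s2^-1 s3 s2^-1 s1^-1 s1^-1 s3 on 4 strands, 9 crossings.
Both give the same β = s2 s1^-1 s2^-1 s2^-1 s3 s2^-1 s1^-1 s1^-1 s3 on 4 strands, so one state sum suffices:
Braid: s2 s1^-1 s2^-1 s2^-1 s3 s2^-1 s1^-1 s1^-1 s3 on 4 strands, 9 crossings.
Writhe w = (#positive) - (#negative) = 3 - 6 = -3.
Enumerate smoothing states for the bracket polynomial. There are 2^9 = 512 states.
For each crossing: s=0 is the vertical smoothing, s=1 horizontal. Crossing k contributes A^(sign_k * (1 - 2*s_k)); loop factor d = -A^2 - A^-2.
Tabulate the states by total A-exponent and number of loops L (A-exp: L × count):
  A^9: L=6 ×1
  A^7: L=5 ×9
  A^5: L=4 ×35, L=6 ×1
  A^3: L=3 ×73, L=5 ×11
  A^1: L=2 ×82, L=4 ×43, L=6 ×1
  A^-1: L=1 ×40, L=3 ×79, L=5 ×7
  A^-3: L=2 ×63, L=4 ×21
  A^-5: L=1 ×9, L=3 ×26, L=5 ×1
  A^-7: L=2 ×6, L=4 ×3
  A^-9: L=3 ×1
Each group contributes A^e * Σ count * d^(L-1):
Powers of d = -A^2 - A^-2: d^2 = A^4 + 2 + A^-4; d^3 = -A^6 - 3*A^2 - 3*A^-2 - A^-6; d^4 = A^8 + 4*A^4 + 6 + 4*A^-4 + A^-8; d^5 = -A^10 - 5*A^6 - 10*A^2 - 10*A^-2 - 5*A^-6 - A^-10.
  A^9 * (d^5) = -A^19 - 5*A^15 - 10*A^11 - 10*A^7 - 5*A^3 - A^-1
  A^7 * (9*d^4) = 9*A^15 + 36*A^11 + 54*A^7 + 36*A^3 + 9*A^-1
  A^5 * (35*d^3 + d^5) = -A^15 - 40*A^11 - 115*A^7 - 115*A^3 - 40*A^-1 - A^-5
  A^3 * (73*d^2 + 11*d^4) = 11*A^11 + 117*A^7 + 212*A^3 + 117*A^-1 + 11*A^-5
  A^1 * (82*d + 43*d^3 + d^5) = -A^11 - 48*A^7 - 221*A^3 - 221*A^-1 - 48*A^-5 - A^-9
  A^-1 * (40 + 79*d^2 + 7*d^4) = 7*A^7 + 107*A^3 + 240*A^-1 + 107*A^-5 + 7*A^-9
  A^-3 * (63*d + 21*d^3) = -21*A^3 - 126*A^-1 - 126*A^-5 - 21*A^-9
  A^-5 * (9 + 26*d^2 + d^4) = A^3 + 30*A^-1 + 67*A^-5 + 30*A^-9 + A^-13
  A^-7 * (6*d + 3*d^3) = -3*A^-1 - 15*A^-5 - 15*A^-9 - 3*A^-13
  A^-9 * (d^2) = A^-5 + 2*A^-9 + A^-13
Summing the groups: <K> = -A^19 + 3*A^15 - 4*A^11 + 5*A^7 - 6*A^3 + 5*A^-1 - 4*A^-5 + 2*A^-9 - A^-13
Normalise by the writhe: (-A^3)^(-w) = (-A^3)^(3) = -A^9, so f(A) = -A^9 * <K> = A^28 - 3*A^24 + 4*A^20 - 5*A^16 + 6*A^12 - 5*A^8 + 4*A^4 - 2 + A^-4.
Substitute A = t^(-1/4), i.e. A^e → t^(-e/4): V(t) = t - 2 + 4*t^-1 - 5*t^-2 + 6*t^-3 - 5*t^-4 + 4*t^-5 - 3*t^-6 + t^-7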